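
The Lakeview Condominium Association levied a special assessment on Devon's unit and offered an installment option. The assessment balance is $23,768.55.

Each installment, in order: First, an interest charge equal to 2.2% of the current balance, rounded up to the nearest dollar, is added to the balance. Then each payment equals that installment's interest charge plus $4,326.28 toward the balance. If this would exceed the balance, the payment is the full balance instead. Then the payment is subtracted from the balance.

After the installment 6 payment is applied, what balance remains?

$0.00

Installment 1: $23,768.55 +$523.00 interest = $24,291.55; pay $4,849.28 → $19,442.27
Installment 2: $19,442.27 +$428.00 interest = $19,870.27; pay $4,754.28 → $15,115.99
Installment 3: $15,115.99 +$333.00 interest = $15,448.99; pay $4,659.28 → $10,789.71
Installment 4: $10,789.71 +$238.00 interest = $11,027.71; pay $4,564.28 → $6,463.43
Installment 5: $6,463.43 +$143.00 interest = $6,606.43; pay $4,469.28 → $2,137.15
Installment 6: $2,137.15 +$48.00 interest = $2,185.15; pay $2,185.15 → $0.00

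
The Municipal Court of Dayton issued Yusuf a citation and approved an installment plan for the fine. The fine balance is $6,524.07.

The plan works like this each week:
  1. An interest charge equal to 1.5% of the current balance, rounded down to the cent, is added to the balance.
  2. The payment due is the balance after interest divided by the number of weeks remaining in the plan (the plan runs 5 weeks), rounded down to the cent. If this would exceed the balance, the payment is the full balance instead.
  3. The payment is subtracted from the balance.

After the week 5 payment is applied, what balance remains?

Week 1: $6,524.07 +$97.86 interest = $6,621.93; pay $1,324.38 → $5,297.55
Week 2: $5,297.55 +$79.46 interest = $5,377.01; pay $1,344.25 → $4,032.76
Week 3: $4,032.76 +$60.49 interest = $4,093.25; pay $1,364.41 → $2,728.84
Week 4: $2,728.84 +$40.93 interest = $2,769.77; pay $1,384.88 → $1,384.89
Week 5: $1,384.89 +$20.77 interest = $1,405.66; pay $1,405.66 → $0.00

$0.00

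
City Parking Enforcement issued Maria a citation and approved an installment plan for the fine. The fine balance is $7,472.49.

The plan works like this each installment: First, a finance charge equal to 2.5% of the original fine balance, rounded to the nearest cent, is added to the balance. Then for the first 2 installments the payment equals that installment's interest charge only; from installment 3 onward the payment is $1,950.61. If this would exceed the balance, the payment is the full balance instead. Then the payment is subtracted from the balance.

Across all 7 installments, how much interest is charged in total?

$1,307.67

Installment 1: $7,472.49 +$186.81 interest = $7,659.30; pay $186.81 → $7,472.49
Installment 2: $7,472.49 +$186.81 interest = $7,659.30; pay $186.81 → $7,472.49
Installment 3: $7,472.49 +$186.81 interest = $7,659.30; pay $1,950.61 → $5,708.69
Installment 4: $5,708.69 +$186.81 interest = $5,895.50; pay $1,950.61 → $3,944.89
Installment 5: $3,944.89 +$186.81 interest = $4,131.70; pay $1,950.61 → $2,181.09
Installment 6: $2,181.09 +$186.81 interest = $2,367.90; pay $1,950.61 → $417.29
Installment 7: $417.29 +$186.81 interest = $604.10; pay $604.10 → $0.00
Total interest: $186.81 + $186.81 + $186.81 + $186.81 + $186.81 + $186.81 + $186.81 = $1,307.67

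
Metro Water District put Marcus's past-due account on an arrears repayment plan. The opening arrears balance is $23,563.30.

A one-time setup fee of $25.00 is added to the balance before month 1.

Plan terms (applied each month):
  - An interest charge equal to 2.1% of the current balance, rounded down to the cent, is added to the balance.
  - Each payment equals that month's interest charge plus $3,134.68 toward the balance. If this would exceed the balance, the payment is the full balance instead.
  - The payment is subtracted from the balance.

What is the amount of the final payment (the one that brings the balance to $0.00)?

Month 1: opening $23,588.30; interest $495.35 → $24,083.65; payment $3,630.03; balance $20,453.62
Month 2: opening $20,453.62; interest $429.52 → $20,883.14; payment $3,564.20; balance $17,318.94
Month 3: opening $17,318.94; interest $363.69 → $17,682.63; payment $3,498.37; balance $14,184.26
Month 4: opening $14,184.26; interest $297.86 → $14,482.12; payment $3,432.54; balance $11,049.58
Month 5: opening $11,049.58; interest $232.04 → $11,281.62; payment $3,366.72; balance $7,914.90
Month 6: opening $7,914.90; interest $166.21 → $8,081.11; payment $3,300.89; balance $4,780.22
Month 7: opening $4,780.22; interest $100.38 → $4,880.60; payment $3,235.06; balance $1,645.54
Month 8: opening $1,645.54; interest $34.55 → $1,680.09; payment $1,680.09; balance $0.00

$1,680.09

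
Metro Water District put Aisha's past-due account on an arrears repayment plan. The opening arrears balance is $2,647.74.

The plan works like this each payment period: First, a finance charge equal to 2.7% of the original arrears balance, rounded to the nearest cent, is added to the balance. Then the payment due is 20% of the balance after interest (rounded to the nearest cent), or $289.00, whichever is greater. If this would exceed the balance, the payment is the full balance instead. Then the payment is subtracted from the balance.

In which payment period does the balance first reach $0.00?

# | Opening | Interest | Payment | End bal
1 | $2,647.74 | $71.49 | $543.85 | $2,175.38
2 | $2,175.38 | $71.49 | $449.37 | $1,797.50
3 | $1,797.50 | $71.49 | $373.80 | $1,495.19
4 | $1,495.19 | $71.49 | $313.34 | $1,253.34
5 | $1,253.34 | $71.49 | $289.00 | $1,035.83
6 | $1,035.83 | $71.49 | $289.00 | $818.32
7 | $818.32 | $71.49 | $289.00 | $600.81
8 | $600.81 | $71.49 | $289.00 | $383.30
9 | $383.30 | $71.49 | $289.00 | $165.79
10 | $165.79 | $71.49 | $237.28 | $0.00
Balance reaches $0.00 in payment period 10.

10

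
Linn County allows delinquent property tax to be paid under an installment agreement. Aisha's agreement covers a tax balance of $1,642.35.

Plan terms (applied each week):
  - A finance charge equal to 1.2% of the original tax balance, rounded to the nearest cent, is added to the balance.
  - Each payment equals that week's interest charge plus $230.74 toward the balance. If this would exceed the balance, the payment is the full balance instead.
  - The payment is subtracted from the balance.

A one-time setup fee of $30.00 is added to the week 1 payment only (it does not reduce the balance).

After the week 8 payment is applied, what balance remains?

Week 1: $1,642.35 +$19.71 interest = $1,662.06; pay $250.45 (+ $30.00 fee) → $1,411.61
Week 2: $1,411.61 +$19.71 interest = $1,431.32; pay $250.45 → $1,180.87
Week 3: $1,180.87 +$19.71 interest = $1,200.58; pay $250.45 → $950.13
Week 4: $950.13 +$19.71 interest = $969.84; pay $250.45 → $719.39
Week 5: $719.39 +$19.71 interest = $739.10; pay $250.45 → $488.65
Week 6: $488.65 +$19.71 interest = $508.36; pay $250.45 → $257.91
Week 7: $257.91 +$19.71 interest = $277.62; pay $250.45 → $27.17
Week 8: $27.17 +$19.71 interest = $46.88; pay $46.88 → $0.00

$0.00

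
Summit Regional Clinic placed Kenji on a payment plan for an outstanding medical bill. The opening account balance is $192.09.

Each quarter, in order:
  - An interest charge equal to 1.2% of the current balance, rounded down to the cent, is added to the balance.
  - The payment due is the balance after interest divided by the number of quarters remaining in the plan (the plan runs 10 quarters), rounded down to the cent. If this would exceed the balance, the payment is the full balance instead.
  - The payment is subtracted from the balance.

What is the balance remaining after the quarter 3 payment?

$139.36

Quarter 1: opening $192.09; interest $2.30 → $194.39; payment $19.43; balance $174.96
Quarter 2: opening $174.96; interest $2.09 → $177.05; payment $19.67; balance $157.38
Quarter 3: opening $157.38; interest $1.88 → $159.26; payment $19.90; balance $139.36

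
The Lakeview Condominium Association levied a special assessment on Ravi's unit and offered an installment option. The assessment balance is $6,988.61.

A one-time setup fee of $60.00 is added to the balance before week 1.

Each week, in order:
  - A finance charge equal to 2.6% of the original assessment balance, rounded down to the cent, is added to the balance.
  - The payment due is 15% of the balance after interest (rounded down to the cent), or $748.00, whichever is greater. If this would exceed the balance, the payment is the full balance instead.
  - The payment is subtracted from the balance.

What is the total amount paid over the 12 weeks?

$9,229.01

Week 1: opening $7,048.61; interest $181.70 → $7,230.31; payment $1,084.54; balance $6,145.77
Week 2: opening $6,145.77; interest $181.70 → $6,327.47; payment $949.12; balance $5,378.35
Week 3: opening $5,378.35; interest $181.70 → $5,560.05; payment $834.00; balance $4,726.05
Week 4: opening $4,726.05; interest $181.70 → $4,907.75; payment $748.00; balance $4,159.75
Week 5: opening $4,159.75; interest $181.70 → $4,341.45; payment $748.00; balance $3,593.45
Week 6: opening $3,593.45; interest $181.70 → $3,775.15; payment $748.00; balance $3,027.15
Week 7: opening $3,027.15; interest $181.70 → $3,208.85; payment $748.00; balance $2,460.85
Week 8: opening $2,460.85; interest $181.70 → $2,642.55; payment $748.00; balance $1,894.55
Week 9: opening $1,894.55; interest $181.70 → $2,076.25; payment $748.00; balance $1,328.25
Week 10: opening $1,328.25; interest $181.70 → $1,509.95; payment $748.00; balance $761.95
Week 11: opening $761.95; interest $181.70 → $943.65; payment $748.00; balance $195.65
Week 12: opening $195.65; interest $181.70 → $377.35; payment $377.35; balance $0.00
Total paid: $9,229.01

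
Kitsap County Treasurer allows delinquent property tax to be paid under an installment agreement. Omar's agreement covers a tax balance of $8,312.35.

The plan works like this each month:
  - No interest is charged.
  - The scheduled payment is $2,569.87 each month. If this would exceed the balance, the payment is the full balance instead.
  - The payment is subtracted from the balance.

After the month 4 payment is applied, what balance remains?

Month 1: opening $8,312.35; payment $2,569.87; balance $5,742.48
Month 2: opening $5,742.48; payment $2,569.87; balance $3,172.61
Month 3: opening $3,172.61; payment $2,569.87; balance $602.74
Month 4: opening $602.74; payment $602.74; balance $0.00

$0.00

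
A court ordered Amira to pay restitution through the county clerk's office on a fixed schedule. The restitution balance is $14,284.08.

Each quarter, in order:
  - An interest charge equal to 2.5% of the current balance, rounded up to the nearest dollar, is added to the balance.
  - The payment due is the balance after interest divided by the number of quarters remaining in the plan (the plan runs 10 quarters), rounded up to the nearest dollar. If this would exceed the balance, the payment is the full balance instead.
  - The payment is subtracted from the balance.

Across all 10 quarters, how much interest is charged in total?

$2,126.00

Quarter 1: $14,284.08 +$358.00 interest = $14,642.08; pay $1,465.00 → $13,177.08
Quarter 2: $13,177.08 +$330.00 interest = $13,507.08; pay $1,501.00 → $12,006.08
Quarter 3: $12,006.08 +$301.00 interest = $12,307.08; pay $1,539.00 → $10,768.08
Quarter 4: $10,768.08 +$270.00 interest = $11,038.08; pay $1,577.00 → $9,461.08
Quarter 5: $9,461.08 +$237.00 interest = $9,698.08; pay $1,617.00 → $8,081.08
Quarter 6: $8,081.08 +$203.00 interest = $8,284.08; pay $1,657.00 → $6,627.08
Quarter 7: $6,627.08 +$166.00 interest = $6,793.08; pay $1,699.00 → $5,094.08
Quarter 8: $5,094.08 +$128.00 interest = $5,222.08; pay $1,741.00 → $3,481.08
Quarter 9: $3,481.08 +$88.00 interest = $3,569.08; pay $1,785.00 → $1,784.08
Quarter 10: $1,784.08 +$45.00 interest = $1,829.08; pay $1,829.08 → $0.00
Total interest: $358.00 + $330.00 + $301.00 + $270.00 + $237.00 + $203.00 + $166.00 + $128.00 + $88.00 + $45.00 = $2,126.00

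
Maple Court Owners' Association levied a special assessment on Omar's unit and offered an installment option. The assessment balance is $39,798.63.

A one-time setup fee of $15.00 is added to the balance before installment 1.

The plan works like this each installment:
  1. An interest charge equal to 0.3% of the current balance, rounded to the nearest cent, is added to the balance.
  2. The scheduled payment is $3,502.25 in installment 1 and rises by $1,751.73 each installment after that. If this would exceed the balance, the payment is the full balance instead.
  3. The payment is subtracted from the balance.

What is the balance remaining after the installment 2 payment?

# | Opening | Interest | Payment | End bal
1 | $39,813.63 | $119.44 | $3,502.25 | $36,430.82
2 | $36,430.82 | $109.29 | $5,253.98 | $31,286.13

$31,286.13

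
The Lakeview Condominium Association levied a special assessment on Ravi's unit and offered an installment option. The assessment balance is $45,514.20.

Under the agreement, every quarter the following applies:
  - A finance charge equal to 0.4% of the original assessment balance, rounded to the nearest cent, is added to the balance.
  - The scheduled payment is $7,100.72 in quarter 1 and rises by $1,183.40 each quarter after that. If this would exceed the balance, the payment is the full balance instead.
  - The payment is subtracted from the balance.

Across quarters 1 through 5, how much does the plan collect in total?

$46,424.50

# | Opening | Interest | Payment | End bal
1 | $45,514.20 | $182.06 | $7,100.72 | $38,595.54
2 | $38,595.54 | $182.06 | $8,284.12 | $30,493.48
3 | $30,493.48 | $182.06 | $9,467.52 | $21,208.02
4 | $21,208.02 | $182.06 | $10,650.92 | $10,739.16
5 | $10,739.16 | $182.06 | $10,921.22 | $0.00
Total paid: $46,424.50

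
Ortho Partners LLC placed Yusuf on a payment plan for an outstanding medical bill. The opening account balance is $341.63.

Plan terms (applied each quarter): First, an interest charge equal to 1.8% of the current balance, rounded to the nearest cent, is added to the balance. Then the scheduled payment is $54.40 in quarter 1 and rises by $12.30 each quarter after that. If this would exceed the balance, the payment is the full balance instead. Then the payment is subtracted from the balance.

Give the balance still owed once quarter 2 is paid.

Quarter 1: $341.63 +$6.15 interest = $347.78; pay $54.40 → $293.38
Quarter 2: $293.38 +$5.28 interest = $298.66; pay $66.70 → $231.96

$231.96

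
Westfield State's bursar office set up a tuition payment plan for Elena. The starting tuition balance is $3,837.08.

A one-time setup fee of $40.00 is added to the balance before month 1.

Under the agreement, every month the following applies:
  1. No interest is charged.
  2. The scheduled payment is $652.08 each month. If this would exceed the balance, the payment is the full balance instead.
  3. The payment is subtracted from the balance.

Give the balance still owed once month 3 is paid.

$1,920.84

Month 1: $3,877.08 − $652.08 → $3,225.00
Month 2: $3,225.00 − $652.08 → $2,572.92
Month 3: $2,572.92 − $652.08 → $1,920.84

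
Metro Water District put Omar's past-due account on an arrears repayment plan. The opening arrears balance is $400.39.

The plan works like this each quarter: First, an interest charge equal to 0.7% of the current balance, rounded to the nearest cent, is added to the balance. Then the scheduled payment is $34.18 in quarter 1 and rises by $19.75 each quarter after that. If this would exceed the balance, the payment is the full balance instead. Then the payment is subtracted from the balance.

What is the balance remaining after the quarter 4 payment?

# | Opening | Interest | Payment | End bal
1 | $400.39 | $2.80 | $34.18 | $369.01
2 | $369.01 | $2.58 | $53.93 | $317.66
3 | $317.66 | $2.22 | $73.68 | $246.20
4 | $246.20 | $1.72 | $93.43 | $154.49

$154.49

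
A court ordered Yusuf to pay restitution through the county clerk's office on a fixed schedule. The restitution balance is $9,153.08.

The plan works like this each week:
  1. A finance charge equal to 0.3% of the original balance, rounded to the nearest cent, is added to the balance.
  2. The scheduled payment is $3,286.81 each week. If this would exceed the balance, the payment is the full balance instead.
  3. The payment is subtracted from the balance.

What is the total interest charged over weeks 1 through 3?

Week 1: opening $9,153.08; interest $27.46 → $9,180.54; payment $3,286.81; balance $5,893.73
Week 2: opening $5,893.73; interest $27.46 → $5,921.19; payment $3,286.81; balance $2,634.38
Week 3: opening $2,634.38; interest $27.46 → $2,661.84; payment $2,661.84; balance $0.00
Total interest: $27.46 + $27.46 + $27.46 = $82.38

$82.38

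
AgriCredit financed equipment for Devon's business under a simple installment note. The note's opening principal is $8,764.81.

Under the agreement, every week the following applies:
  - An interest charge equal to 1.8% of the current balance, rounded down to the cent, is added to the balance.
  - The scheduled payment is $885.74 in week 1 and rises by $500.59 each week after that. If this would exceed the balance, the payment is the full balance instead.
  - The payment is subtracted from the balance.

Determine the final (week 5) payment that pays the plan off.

$2,782.78

Week 1: opening $8,764.81; interest $157.76 → $8,922.57; payment $885.74; balance $8,036.83
Week 2: opening $8,036.83; interest $144.66 → $8,181.49; payment $1,386.33; balance $6,795.16
Week 3: opening $6,795.16; interest $122.31 → $6,917.47; payment $1,886.92; balance $5,030.55
Week 4: opening $5,030.55; interest $90.54 → $5,121.09; payment $2,387.51; balance $2,733.58
Week 5: opening $2,733.58; interest $49.20 → $2,782.78; payment $2,782.78; balance $0.00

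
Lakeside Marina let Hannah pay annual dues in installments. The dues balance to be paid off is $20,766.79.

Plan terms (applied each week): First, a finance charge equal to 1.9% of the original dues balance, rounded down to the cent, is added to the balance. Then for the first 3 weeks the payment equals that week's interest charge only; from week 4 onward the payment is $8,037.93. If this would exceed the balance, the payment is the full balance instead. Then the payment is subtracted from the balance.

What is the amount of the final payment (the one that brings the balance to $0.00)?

Week 1: $20,766.79 +$394.56 interest = $21,161.35; pay $394.56 → $20,766.79
Week 2: $20,766.79 +$394.56 interest = $21,161.35; pay $394.56 → $20,766.79
Week 3: $20,766.79 +$394.56 interest = $21,161.35; pay $394.56 → $20,766.79
Week 4: $20,766.79 +$394.56 interest = $21,161.35; pay $8,037.93 → $13,123.42
Week 5: $13,123.42 +$394.56 interest = $13,517.98; pay $8,037.93 → $5,480.05
Week 6: $5,480.05 +$394.56 interest = $5,874.61; pay $5,874.61 → $0.00

$5,874.61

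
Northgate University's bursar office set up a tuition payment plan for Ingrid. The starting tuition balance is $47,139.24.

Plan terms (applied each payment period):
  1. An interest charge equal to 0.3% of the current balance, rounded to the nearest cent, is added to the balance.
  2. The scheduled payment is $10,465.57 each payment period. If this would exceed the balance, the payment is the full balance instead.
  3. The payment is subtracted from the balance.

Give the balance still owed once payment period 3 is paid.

$16,073.78

# | Opening | Interest | Payment | End bal
1 | $47,139.24 | $141.42 | $10,465.57 | $36,815.09
2 | $36,815.09 | $110.45 | $10,465.57 | $26,459.97
3 | $26,459.97 | $79.38 | $10,465.57 | $16,073.78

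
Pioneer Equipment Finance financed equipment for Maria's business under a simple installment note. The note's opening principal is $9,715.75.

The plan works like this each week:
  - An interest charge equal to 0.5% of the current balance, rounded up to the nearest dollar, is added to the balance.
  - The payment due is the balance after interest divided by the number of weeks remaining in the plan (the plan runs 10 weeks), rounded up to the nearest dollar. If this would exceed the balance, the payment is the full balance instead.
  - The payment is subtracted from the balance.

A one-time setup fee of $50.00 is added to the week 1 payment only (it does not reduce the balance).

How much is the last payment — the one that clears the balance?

$1,021.75

# | Opening | Interest | Payment | Fee | End bal
1 | $9,715.75 | $49.00 | $977.00 | $50.00 | $8,787.75
2 | $8,787.75 | $44.00 | $982.00 | — | $7,849.75
3 | $7,849.75 | $40.00 | $987.00 | — | $6,902.75
4 | $6,902.75 | $35.00 | $992.00 | — | $5,945.75
5 | $5,945.75 | $30.00 | $996.00 | — | $4,979.75
6 | $4,979.75 | $25.00 | $1,001.00 | — | $4,003.75
7 | $4,003.75 | $21.00 | $1,007.00 | — | $3,017.75
8 | $3,017.75 | $16.00 | $1,012.00 | — | $2,021.75
9 | $2,021.75 | $11.00 | $1,017.00 | — | $1,015.75
10 | $1,015.75 | $6.00 | $1,021.75 | — | $0.00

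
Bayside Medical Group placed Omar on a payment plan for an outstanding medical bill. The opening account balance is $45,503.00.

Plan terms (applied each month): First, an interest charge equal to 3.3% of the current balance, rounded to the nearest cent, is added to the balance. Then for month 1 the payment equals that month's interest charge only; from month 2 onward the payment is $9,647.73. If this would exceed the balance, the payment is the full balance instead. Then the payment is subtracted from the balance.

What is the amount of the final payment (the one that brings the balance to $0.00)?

# | Opening | Interest | Payment | End bal
1 | $45,503.00 | $1,501.60 | $1,501.60 | $45,503.00
2 | $45,503.00 | $1,501.60 | $9,647.73 | $37,356.87
3 | $37,356.87 | $1,232.78 | $9,647.73 | $28,941.92
4 | $28,941.92 | $955.08 | $9,647.73 | $20,249.27
5 | $20,249.27 | $668.23 | $9,647.73 | $11,269.77
6 | $11,269.77 | $371.90 | $9,647.73 | $1,993.94
7 | $1,993.94 | $65.80 | $2,059.74 | $0.00

$2,059.74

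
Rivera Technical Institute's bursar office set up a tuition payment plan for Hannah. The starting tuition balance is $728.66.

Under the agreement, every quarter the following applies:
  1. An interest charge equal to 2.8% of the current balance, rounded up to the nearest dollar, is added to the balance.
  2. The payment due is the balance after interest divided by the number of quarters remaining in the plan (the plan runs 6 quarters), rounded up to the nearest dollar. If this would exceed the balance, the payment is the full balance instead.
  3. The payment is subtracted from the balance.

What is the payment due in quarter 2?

$129.00

Quarter 1: opening $728.66; interest $21.00 → $749.66; payment $125.00; balance $624.66
Quarter 2: opening $624.66; interest $18.00 → $642.66; payment $129.00; balance $513.66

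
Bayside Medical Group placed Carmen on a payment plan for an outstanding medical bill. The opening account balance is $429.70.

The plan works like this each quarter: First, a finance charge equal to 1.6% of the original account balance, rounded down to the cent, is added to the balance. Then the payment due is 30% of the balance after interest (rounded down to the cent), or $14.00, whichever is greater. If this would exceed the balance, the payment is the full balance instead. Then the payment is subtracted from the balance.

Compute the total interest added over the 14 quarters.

Quarter 1: opening $429.70; interest $6.87 → $436.57; payment $130.97; balance $305.60
Quarter 2: opening $305.60; interest $6.87 → $312.47; payment $93.74; balance $218.73
Quarter 3: opening $218.73; interest $6.87 → $225.60; payment $67.68; balance $157.92
Quarter 4: opening $157.92; interest $6.87 → $164.79; payment $49.43; balance $115.36
Quarter 5: opening $115.36; interest $6.87 → $122.23; payment $36.66; balance $85.57
Quarter 6: opening $85.57; interest $6.87 → $92.44; payment $27.73; balance $64.71
Quarter 7: opening $64.71; interest $6.87 → $71.58; payment $21.47; balance $50.11
Quarter 8: opening $50.11; interest $6.87 → $56.98; payment $17.09; balance $39.89
Quarter 9: opening $39.89; interest $6.87 → $46.76; payment $14.02; balance $32.74
Quarter 10: opening $32.74; interest $6.87 → $39.61; payment $14.00; balance $25.61
Quarter 11: opening $25.61; interest $6.87 → $32.48; payment $14.00; balance $18.48
Quarter 12: opening $18.48; interest $6.87 → $25.35; payment $14.00; balance $11.35
Quarter 13: opening $11.35; interest $6.87 → $18.22; payment $14.00; balance $4.22
Quarter 14: opening $4.22; interest $6.87 → $11.09; payment $11.09; balance $0.00
Total interest: $6.87 + $6.87 + $6.87 + $6.87 + $6.87 + $6.87 + $6.87 + $6.87 + $6.87 + $6.87 + $6.87 + $6.87 + $6.87 + $6.87 = $96.18

$96.18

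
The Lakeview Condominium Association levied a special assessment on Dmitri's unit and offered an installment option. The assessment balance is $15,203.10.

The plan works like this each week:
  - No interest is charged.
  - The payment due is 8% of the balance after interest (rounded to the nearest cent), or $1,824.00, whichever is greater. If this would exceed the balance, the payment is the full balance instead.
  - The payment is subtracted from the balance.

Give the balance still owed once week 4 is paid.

Week 1: opening $15,203.10; payment $1,824.00; balance $13,379.10
Week 2: opening $13,379.10; payment $1,824.00; balance $11,555.10
Week 3: opening $11,555.10; payment $1,824.00; balance $9,731.10
Week 4: opening $9,731.10; payment $1,824.00; balance $7,907.10

$7,907.10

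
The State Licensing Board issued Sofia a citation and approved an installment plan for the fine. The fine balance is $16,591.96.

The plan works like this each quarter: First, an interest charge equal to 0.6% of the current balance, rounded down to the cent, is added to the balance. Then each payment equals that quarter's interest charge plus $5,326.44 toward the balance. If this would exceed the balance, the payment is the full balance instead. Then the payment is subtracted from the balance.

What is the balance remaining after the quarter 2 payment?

Quarter 1: $16,591.96 +$99.55 interest = $16,691.51; pay $5,425.99 → $11,265.52
Quarter 2: $11,265.52 +$67.59 interest = $11,333.11; pay $5,394.03 → $5,939.08

$5,939.08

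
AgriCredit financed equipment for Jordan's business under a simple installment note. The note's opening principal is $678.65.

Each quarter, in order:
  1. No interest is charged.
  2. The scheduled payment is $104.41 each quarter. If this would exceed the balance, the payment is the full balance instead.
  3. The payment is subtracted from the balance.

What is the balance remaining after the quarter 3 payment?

Quarter 1: $678.65 − $104.41 → $574.24
Quarter 2: $574.24 − $104.41 → $469.83
Quarter 3: $469.83 − $104.41 → $365.42

$365.42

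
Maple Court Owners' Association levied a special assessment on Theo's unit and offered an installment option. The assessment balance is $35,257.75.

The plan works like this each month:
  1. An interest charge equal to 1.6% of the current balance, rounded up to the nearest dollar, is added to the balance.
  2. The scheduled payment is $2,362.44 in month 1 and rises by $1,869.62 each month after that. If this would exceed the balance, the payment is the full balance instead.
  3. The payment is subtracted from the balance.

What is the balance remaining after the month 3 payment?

$24,139.57

Month 1: opening $35,257.75; interest $565.00 → $35,822.75; payment $2,362.44; balance $33,460.31
Month 2: opening $33,460.31; interest $536.00 → $33,996.31; payment $4,232.06; balance $29,764.25
Month 3: opening $29,764.25; interest $477.00 → $30,241.25; payment $6,101.68; balance $24,139.57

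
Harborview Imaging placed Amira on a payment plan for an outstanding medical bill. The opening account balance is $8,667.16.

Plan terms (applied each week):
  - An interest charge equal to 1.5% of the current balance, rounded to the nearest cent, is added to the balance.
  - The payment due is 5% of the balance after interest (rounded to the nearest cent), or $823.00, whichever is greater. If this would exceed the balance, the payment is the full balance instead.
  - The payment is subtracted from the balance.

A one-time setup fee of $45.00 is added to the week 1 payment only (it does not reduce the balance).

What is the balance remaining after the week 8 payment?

Week 1: opening $8,667.16; interest $130.01 → $8,797.17; payment $823.00 (+ $45.00 fee); balance $7,974.17
Week 2: opening $7,974.17; interest $119.61 → $8,093.78; payment $823.00; balance $7,270.78
Week 3: opening $7,270.78; interest $109.06 → $7,379.84; payment $823.00; balance $6,556.84
Week 4: opening $6,556.84; interest $98.35 → $6,655.19; payment $823.00; balance $5,832.19
Week 5: opening $5,832.19; interest $87.48 → $5,919.67; payment $823.00; balance $5,096.67
Week 6: opening $5,096.67; interest $76.45 → $5,173.12; payment $823.00; balance $4,350.12
Week 7: opening $4,350.12; interest $65.25 → $4,415.37; payment $823.00; balance $3,592.37
Week 8: opening $3,592.37; interest $53.89 → $3,646.26; payment $823.00; balance $2,823.26

$2,823.26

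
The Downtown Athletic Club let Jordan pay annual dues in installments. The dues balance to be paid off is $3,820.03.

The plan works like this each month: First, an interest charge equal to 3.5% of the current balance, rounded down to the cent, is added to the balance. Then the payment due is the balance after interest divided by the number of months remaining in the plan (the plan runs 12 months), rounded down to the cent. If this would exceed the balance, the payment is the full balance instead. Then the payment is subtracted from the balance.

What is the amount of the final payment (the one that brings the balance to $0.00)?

# | Opening | Interest | Payment | End bal
1 | $3,820.03 | $133.70 | $329.47 | $3,624.26
2 | $3,624.26 | $126.84 | $341.00 | $3,410.10
3 | $3,410.10 | $119.35 | $352.94 | $3,176.51
4 | $3,176.51 | $111.17 | $365.29 | $2,922.39
5 | $2,922.39 | $102.28 | $378.08 | $2,646.59
6 | $2,646.59 | $92.63 | $391.31 | $2,347.91
7 | $2,347.91 | $82.17 | $405.01 | $2,025.07
8 | $2,025.07 | $70.87 | $419.18 | $1,676.76
9 | $1,676.76 | $58.68 | $433.86 | $1,301.58
10 | $1,301.58 | $45.55 | $449.04 | $898.09
11 | $898.09 | $31.43 | $464.76 | $464.76
12 | $464.76 | $16.26 | $481.02 | $0.00

$481.02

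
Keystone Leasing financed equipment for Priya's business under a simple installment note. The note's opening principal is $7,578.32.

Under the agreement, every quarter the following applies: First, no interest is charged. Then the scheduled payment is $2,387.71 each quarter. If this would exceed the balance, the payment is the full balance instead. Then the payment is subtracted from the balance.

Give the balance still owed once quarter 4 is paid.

$0.00

# | Opening | Payment | End bal
1 | $7,578.32 | $2,387.71 | $5,190.61
2 | $5,190.61 | $2,387.71 | $2,802.90
3 | $2,802.90 | $2,387.71 | $415.19
4 | $415.19 | $415.19 | $0.00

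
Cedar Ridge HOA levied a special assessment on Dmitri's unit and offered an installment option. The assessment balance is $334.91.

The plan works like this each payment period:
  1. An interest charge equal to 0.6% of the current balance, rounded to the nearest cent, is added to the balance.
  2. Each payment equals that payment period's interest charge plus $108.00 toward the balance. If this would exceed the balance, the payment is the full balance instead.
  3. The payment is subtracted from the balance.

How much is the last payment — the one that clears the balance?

Payment period 1: opening $334.91; interest $2.01 → $336.92; payment $110.01; balance $226.91
Payment period 2: opening $226.91; interest $1.36 → $228.27; payment $109.36; balance $118.91
Payment period 3: opening $118.91; interest $0.71 → $119.62; payment $108.71; balance $10.91
Payment period 4: opening $10.91; interest $0.07 → $10.98; payment $10.98; balance $0.00

$10.98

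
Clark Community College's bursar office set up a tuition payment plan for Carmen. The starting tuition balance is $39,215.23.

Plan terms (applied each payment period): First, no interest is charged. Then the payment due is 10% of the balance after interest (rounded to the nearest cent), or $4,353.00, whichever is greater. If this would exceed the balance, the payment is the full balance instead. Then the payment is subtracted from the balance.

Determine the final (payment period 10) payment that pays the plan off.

# | Opening | Payment | End bal
1 | $39,215.23 | $4,353.00 | $34,862.23
2 | $34,862.23 | $4,353.00 | $30,509.23
3 | $30,509.23 | $4,353.00 | $26,156.23
4 | $26,156.23 | $4,353.00 | $21,803.23
5 | $21,803.23 | $4,353.00 | $17,450.23
6 | $17,450.23 | $4,353.00 | $13,097.23
7 | $13,097.23 | $4,353.00 | $8,744.23
8 | $8,744.23 | $4,353.00 | $4,391.23
9 | $4,391.23 | $4,353.00 | $38.23
10 | $38.23 | $38.23 | $0.00

$38.23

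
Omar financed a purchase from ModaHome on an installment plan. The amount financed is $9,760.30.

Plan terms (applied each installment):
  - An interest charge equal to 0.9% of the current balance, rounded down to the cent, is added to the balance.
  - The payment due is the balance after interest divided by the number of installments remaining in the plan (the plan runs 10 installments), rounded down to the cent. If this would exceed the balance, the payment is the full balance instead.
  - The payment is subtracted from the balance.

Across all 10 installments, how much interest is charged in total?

$496.36

Installment 1: opening $9,760.30; interest $87.84 → $9,848.14; payment $984.81; balance $8,863.33
Installment 2: opening $8,863.33; interest $79.76 → $8,943.09; payment $993.67; balance $7,949.42
Installment 3: opening $7,949.42; interest $71.54 → $8,020.96; payment $1,002.62; balance $7,018.34
Installment 4: opening $7,018.34; interest $63.16 → $7,081.50; payment $1,011.64; balance $6,069.86
Installment 5: opening $6,069.86; interest $54.62 → $6,124.48; payment $1,020.74; balance $5,103.74
Installment 6: opening $5,103.74; interest $45.93 → $5,149.67; payment $1,029.93; balance $4,119.74
Installment 7: opening $4,119.74; interest $37.07 → $4,156.81; payment $1,039.20; balance $3,117.61
Installment 8: opening $3,117.61; interest $28.05 → $3,145.66; payment $1,048.55; balance $2,097.11
Installment 9: opening $2,097.11; interest $18.87 → $2,115.98; payment $1,057.99; balance $1,057.99
Installment 10: opening $1,057.99; interest $9.52 → $1,067.51; payment $1,067.51; balance $0.00
Total interest: $87.84 + $79.76 + $71.54 + $63.16 + $54.62 + $45.93 + $37.07 + $28.05 + $18.87 + $9.52 = $496.36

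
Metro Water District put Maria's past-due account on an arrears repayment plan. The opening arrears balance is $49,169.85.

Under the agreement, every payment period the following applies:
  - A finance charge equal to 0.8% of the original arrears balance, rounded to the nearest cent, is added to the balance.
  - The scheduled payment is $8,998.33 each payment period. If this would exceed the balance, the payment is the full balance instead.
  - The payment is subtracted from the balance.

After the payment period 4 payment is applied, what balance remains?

Payment period 1: opening $49,169.85; interest $393.36 → $49,563.21; payment $8,998.33; balance $40,564.88
Payment period 2: opening $40,564.88; interest $393.36 → $40,958.24; payment $8,998.33; balance $31,959.91
Payment period 3: opening $31,959.91; interest $393.36 → $32,353.27; payment $8,998.33; balance $23,354.94
Payment period 4: opening $23,354.94; interest $393.36 → $23,748.30; payment $8,998.33; balance $14,749.97

$14,749.97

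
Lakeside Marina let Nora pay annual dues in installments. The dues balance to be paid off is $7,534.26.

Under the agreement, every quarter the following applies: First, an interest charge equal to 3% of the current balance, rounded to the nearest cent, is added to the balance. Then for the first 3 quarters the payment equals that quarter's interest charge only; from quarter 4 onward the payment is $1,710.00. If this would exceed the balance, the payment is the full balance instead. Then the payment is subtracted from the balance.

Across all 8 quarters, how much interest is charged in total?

# | Opening | Interest | Payment | End bal
1 | $7,534.26 | $226.03 | $226.03 | $7,534.26
2 | $7,534.26 | $226.03 | $226.03 | $7,534.26
3 | $7,534.26 | $226.03 | $226.03 | $7,534.26
4 | $7,534.26 | $226.03 | $1,710.00 | $6,050.29
5 | $6,050.29 | $181.51 | $1,710.00 | $4,521.80
6 | $4,521.80 | $135.65 | $1,710.00 | $2,947.45
7 | $2,947.45 | $88.42 | $1,710.00 | $1,325.87
8 | $1,325.87 | $39.78 | $1,365.65 | $0.00
Total interest: $226.03 + $226.03 + $226.03 + $226.03 + $181.51 + $135.65 + $88.42 + $39.78 = $1,349.48

$1,349.48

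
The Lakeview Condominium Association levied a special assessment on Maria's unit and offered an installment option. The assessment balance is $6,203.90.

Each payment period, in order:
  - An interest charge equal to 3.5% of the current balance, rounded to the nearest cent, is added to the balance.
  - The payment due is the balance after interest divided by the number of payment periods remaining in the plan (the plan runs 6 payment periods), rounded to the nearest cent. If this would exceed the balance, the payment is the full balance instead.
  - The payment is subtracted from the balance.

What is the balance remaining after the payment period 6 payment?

$0.00

Payment period 1: $6,203.90 +$217.14 interest = $6,421.04; pay $1,070.17 → $5,350.87
Payment period 2: $5,350.87 +$187.28 interest = $5,538.15; pay $1,107.63 → $4,430.52
Payment period 3: $4,430.52 +$155.07 interest = $4,585.59; pay $1,146.40 → $3,439.19
Payment period 4: $3,439.19 +$120.37 interest = $3,559.56; pay $1,186.52 → $2,373.04
Payment period 5: $2,373.04 +$83.06 interest = $2,456.10; pay $1,228.05 → $1,228.05
Payment period 6: $1,228.05 +$42.98 interest = $1,271.03; pay $1,271.03 → $0.00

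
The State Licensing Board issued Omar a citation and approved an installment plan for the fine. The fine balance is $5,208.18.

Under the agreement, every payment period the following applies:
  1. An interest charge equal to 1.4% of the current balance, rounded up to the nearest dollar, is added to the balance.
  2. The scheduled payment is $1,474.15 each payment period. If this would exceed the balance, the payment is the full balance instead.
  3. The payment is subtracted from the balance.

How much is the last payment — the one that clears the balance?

$960.73

Payment period 1: $5,208.18 +$73.00 interest = $5,281.18; pay $1,474.15 → $3,807.03
Payment period 2: $3,807.03 +$54.00 interest = $3,861.03; pay $1,474.15 → $2,386.88
Payment period 3: $2,386.88 +$34.00 interest = $2,420.88; pay $1,474.15 → $946.73
Payment period 4: $946.73 +$14.00 interest = $960.73; pay $960.73 → $0.00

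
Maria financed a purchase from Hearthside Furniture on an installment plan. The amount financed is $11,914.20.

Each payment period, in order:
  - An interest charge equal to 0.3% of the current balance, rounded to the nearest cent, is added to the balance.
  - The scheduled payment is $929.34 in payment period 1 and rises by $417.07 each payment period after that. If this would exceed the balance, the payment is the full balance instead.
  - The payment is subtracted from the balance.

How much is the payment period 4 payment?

$2,180.55

Payment period 1: opening $11,914.20; interest $35.74 → $11,949.94; payment $929.34; balance $11,020.60
Payment period 2: opening $11,020.60; interest $33.06 → $11,053.66; payment $1,346.41; balance $9,707.25
Payment period 3: opening $9,707.25; interest $29.12 → $9,736.37; payment $1,763.48; balance $7,972.89
Payment period 4: opening $7,972.89; interest $23.92 → $7,996.81; payment $2,180.55; balance $5,816.26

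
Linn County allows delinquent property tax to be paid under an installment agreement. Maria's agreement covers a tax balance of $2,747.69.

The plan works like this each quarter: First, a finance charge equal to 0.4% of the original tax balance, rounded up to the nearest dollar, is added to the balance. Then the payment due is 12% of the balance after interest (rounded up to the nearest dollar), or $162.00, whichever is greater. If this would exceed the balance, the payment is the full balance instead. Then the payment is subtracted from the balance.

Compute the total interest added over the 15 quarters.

# | Opening | Interest | Payment | End bal
1 | $2,747.69 | $11.00 | $332.00 | $2,426.69
2 | $2,426.69 | $11.00 | $293.00 | $2,144.69
3 | $2,144.69 | $11.00 | $259.00 | $1,896.69
4 | $1,896.69 | $11.00 | $229.00 | $1,678.69
5 | $1,678.69 | $11.00 | $203.00 | $1,486.69
6 | $1,486.69 | $11.00 | $180.00 | $1,317.69
7 | $1,317.69 | $11.00 | $162.00 | $1,166.69
8 | $1,166.69 | $11.00 | $162.00 | $1,015.69
9 | $1,015.69 | $11.00 | $162.00 | $864.69
10 | $864.69 | $11.00 | $162.00 | $713.69
11 | $713.69 | $11.00 | $162.00 | $562.69
12 | $562.69 | $11.00 | $162.00 | $411.69
13 | $411.69 | $11.00 | $162.00 | $260.69
14 | $260.69 | $11.00 | $162.00 | $109.69
15 | $109.69 | $11.00 | $120.69 | $0.00
Total interest: $11.00 + $11.00 + $11.00 + $11.00 + $11.00 + $11.00 + $11.00 + $11.00 + $11.00 + $11.00 + $11.00 + $11.00 + $11.00 + $11.00 + $11.00 = $165.00

$165.00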